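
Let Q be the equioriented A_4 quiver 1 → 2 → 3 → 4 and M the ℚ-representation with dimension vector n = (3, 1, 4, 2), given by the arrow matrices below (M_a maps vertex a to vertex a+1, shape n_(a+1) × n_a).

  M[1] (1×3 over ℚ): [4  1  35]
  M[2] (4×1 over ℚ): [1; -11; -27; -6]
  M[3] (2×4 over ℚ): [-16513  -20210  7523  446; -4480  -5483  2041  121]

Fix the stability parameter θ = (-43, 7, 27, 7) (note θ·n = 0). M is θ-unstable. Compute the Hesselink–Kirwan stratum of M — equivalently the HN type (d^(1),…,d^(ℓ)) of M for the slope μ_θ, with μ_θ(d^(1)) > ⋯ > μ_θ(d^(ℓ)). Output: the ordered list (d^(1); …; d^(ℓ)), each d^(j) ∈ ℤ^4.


Interval decomposition of M: I[1,1]^2, I[1,3], I[3,3], I[3,4]^2.
HN type (ℓ=4): μ^(1)=27; μ^(2)=17; μ^(3)=7; μ^(4)=-43

((0, 0, 2, 0); (0, 0, 2, 2); (0, 1, 0, 0); (3, 0, 0, 0))


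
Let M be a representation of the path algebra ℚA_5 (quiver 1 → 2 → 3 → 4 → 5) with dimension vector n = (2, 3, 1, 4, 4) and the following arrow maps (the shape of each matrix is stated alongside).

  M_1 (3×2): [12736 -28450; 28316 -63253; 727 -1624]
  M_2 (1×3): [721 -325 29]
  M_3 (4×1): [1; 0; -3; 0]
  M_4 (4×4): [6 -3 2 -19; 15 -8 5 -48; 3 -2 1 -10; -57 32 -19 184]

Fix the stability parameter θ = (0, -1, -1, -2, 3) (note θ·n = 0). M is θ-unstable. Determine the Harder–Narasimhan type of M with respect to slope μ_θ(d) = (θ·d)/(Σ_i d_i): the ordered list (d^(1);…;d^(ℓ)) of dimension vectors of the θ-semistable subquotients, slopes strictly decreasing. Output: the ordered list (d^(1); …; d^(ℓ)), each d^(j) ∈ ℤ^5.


Interval decomposition of M: I[1,2], I[1,4], I[2,2], I[4,4], I[4,5]^2, I[5,5]^2.
HN type (ℓ=4): μ^(1)=3; μ^(2)=-1/2; μ^(3)=-1; μ^(4)=-2

((0, 0, 0, 0, 4); (1, 1, 0, 0, 0); (1, 2, 1, 1, 0); (0, 0, 0, 3, 0))


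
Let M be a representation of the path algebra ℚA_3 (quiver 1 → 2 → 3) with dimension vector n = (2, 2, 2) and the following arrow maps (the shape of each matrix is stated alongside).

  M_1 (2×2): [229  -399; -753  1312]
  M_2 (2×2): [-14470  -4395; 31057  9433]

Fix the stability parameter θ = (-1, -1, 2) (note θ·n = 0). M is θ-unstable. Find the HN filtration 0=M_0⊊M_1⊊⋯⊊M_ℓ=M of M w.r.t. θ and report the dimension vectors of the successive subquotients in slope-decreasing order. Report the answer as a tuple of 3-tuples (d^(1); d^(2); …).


Interval decomposition of M: I[1,3]^2.
HN type (ℓ=2): μ^(1)=2; μ^(2)=-1

((0, 0, 2); (2, 2, 0))


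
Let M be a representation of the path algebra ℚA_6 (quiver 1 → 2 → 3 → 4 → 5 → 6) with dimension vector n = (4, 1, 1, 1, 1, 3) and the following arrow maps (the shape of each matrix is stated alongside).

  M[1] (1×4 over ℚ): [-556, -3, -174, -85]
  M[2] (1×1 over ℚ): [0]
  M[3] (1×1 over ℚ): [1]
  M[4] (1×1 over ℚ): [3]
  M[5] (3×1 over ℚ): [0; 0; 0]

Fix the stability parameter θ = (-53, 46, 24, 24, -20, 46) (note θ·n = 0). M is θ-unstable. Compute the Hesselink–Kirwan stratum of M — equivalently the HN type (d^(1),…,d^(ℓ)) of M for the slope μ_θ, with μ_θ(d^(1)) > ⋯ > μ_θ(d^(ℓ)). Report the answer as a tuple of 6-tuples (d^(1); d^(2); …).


Barcode: M ≅ I[1,1]^3, I[1,2], I[3,5], I[6,6]^3. HN layers by μ_θ (3 steps, strictly decreasing):
  μ^(1)=46; μ^(2)=28/3; μ^(3)=-53

((0, 1, 0, 0, 0, 3); (0, 0, 1, 1, 1, 0); (4, 0, 0, 0, 0, 0))


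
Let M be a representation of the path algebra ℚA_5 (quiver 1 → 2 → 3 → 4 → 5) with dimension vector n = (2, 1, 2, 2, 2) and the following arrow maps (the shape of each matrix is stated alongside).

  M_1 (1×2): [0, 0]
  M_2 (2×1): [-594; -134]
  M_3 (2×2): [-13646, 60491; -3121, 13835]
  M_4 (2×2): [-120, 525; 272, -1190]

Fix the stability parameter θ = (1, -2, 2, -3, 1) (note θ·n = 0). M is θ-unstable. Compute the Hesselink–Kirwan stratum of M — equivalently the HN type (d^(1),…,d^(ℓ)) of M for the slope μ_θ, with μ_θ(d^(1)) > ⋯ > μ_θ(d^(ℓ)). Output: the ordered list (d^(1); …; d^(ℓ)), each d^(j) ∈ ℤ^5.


Barcode: M ≅ I[1,1]^2, I[2,4], I[3,5], I[5,5]. HN layers by μ_θ (3 steps, strictly decreasing):
  μ^(1)=1; μ^(2)=-1/2; μ^(3)=-2

((2, 0, 0, 0, 2); (0, 0, 2, 2, 0); (0, 1, 0, 0, 0))


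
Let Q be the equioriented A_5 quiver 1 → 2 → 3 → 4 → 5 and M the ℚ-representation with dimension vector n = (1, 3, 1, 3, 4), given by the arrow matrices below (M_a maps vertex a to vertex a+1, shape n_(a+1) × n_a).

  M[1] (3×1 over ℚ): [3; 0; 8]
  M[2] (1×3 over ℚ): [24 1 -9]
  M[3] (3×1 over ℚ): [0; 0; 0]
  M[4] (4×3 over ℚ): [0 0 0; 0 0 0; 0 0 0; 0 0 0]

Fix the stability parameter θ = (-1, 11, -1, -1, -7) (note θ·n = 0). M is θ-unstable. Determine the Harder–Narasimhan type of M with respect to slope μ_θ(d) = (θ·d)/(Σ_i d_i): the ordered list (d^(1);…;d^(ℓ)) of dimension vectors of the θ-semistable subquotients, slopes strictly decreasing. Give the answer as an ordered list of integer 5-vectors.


Barcode: M ≅ I[1,2], I[2,2], I[2,3], I[4,4]^3, I[5,5]^4. HN layers by μ_θ (4 steps, strictly decreasing):
  μ^(1)=11; μ^(2)=5; μ^(3)=-1; μ^(4)=-7

((0, 2, 0, 0, 0); (0, 1, 1, 0, 0); (1, 0, 0, 3, 0); (0, 0, 0, 0, 4))


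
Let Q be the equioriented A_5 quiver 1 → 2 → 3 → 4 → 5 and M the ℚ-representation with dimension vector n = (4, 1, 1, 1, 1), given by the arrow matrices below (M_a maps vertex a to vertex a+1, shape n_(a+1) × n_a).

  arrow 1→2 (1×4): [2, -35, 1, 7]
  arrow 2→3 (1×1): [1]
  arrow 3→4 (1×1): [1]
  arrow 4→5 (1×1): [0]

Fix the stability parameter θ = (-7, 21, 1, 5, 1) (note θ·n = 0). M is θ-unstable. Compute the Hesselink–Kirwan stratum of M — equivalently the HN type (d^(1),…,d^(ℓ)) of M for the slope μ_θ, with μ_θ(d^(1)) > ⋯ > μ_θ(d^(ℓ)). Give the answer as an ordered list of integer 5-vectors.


Interval decomposition of M: I[1,1]^3, I[1,4], I[5,5].
HN type (ℓ=3): μ^(1)=9; μ^(2)=1; μ^(3)=-7

((0, 1, 1, 1, 0); (0, 0, 0, 0, 1); (4, 0, 0, 0, 0))


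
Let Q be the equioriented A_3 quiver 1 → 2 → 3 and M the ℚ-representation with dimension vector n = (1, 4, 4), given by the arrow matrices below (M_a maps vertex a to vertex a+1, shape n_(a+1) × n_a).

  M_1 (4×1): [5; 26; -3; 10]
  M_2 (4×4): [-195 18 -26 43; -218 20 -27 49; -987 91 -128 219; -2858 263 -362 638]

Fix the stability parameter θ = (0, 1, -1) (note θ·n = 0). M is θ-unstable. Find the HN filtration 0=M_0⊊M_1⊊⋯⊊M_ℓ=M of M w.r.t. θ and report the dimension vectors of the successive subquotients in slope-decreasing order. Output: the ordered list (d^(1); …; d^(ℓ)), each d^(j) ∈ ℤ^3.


Barcode: M ≅ I[1,3], I[2,2], I[2,3]^2, I[3,3]. HN layers by μ_θ (3 steps, strictly decreasing):
  μ^(1)=1; μ^(2)=0; μ^(3)=-1

((0, 1, 0); (1, 3, 3); (0, 0, 1))


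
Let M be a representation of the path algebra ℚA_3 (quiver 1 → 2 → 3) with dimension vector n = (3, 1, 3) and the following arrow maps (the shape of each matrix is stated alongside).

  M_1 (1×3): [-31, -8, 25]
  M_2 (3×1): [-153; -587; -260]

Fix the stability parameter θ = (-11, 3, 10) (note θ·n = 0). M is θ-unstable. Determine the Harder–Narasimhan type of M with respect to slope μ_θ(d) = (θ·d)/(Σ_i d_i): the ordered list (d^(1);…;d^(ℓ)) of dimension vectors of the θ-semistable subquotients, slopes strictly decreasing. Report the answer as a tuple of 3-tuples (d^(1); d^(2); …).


Via rank(M_{q-1}∘⋯∘M_p): M ≅ I[1,1]^2, I[1,3], I[3,3]^2.
μ_θ-semistable layers: μ^(1)=10; μ^(2)=3; μ^(3)=-11

((0, 0, 3); (0, 1, 0); (3, 0, 0))


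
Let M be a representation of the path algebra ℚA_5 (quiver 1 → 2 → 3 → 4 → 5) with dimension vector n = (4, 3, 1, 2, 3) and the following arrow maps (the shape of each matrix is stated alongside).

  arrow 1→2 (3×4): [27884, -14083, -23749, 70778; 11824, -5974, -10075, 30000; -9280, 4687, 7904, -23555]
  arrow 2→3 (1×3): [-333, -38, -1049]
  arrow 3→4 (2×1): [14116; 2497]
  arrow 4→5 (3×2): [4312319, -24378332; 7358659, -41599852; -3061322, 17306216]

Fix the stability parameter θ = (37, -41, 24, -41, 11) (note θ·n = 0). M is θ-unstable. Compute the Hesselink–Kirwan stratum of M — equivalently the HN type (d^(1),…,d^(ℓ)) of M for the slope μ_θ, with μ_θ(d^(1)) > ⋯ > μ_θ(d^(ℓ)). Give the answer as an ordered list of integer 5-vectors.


Barcode: M ≅ I[1,1], I[1,2]^2, I[1,4], I[4,5], I[5,5]^2. HN layers by μ_θ (5 steps, strictly decreasing):
  μ^(1)=37; μ^(2)=11; μ^(3)=-2; μ^(4)=-21/4; μ^(5)=-41

((1, 0, 0, 0, 0); (0, 0, 0, 0, 3); (2, 2, 0, 0, 0); (1, 1, 1, 1, 0); (0, 0, 0, 1, 0))


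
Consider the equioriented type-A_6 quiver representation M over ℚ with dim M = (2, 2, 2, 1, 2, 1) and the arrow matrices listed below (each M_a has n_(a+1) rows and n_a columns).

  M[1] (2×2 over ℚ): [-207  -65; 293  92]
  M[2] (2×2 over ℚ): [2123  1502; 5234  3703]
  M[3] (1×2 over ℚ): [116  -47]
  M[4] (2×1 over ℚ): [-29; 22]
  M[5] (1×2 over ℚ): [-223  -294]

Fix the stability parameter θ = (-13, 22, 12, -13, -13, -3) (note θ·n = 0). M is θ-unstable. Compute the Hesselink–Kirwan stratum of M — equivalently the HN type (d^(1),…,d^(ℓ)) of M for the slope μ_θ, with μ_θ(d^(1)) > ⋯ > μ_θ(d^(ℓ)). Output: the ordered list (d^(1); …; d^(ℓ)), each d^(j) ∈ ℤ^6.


Barcode: M ≅ I[1,3], I[1,6], I[5,5]. HN layers by μ_θ (3 steps, strictly decreasing):
  μ^(1)=17; μ^(2)=1; μ^(3)=-13

((0, 1, 1, 0, 0, 0); (0, 1, 1, 1, 1, 1); (2, 0, 0, 0, 1, 0))


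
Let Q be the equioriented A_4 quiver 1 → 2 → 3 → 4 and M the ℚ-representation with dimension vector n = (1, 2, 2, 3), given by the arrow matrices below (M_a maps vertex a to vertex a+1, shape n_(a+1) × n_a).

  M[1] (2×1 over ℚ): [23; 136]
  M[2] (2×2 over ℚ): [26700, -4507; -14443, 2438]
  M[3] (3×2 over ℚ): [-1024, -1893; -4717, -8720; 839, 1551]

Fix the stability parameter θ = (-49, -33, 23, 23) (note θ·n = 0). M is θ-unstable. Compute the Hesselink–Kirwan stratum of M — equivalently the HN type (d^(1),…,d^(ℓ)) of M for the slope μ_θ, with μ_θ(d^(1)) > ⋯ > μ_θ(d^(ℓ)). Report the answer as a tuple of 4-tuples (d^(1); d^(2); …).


Via rank(M_{q-1}∘⋯∘M_p): M ≅ I[1,4], I[2,4], I[4,4].
μ_θ-semistable layers: μ^(1)=23; μ^(2)=-33; μ^(3)=-49

((0, 0, 2, 3); (0, 2, 0, 0); (1, 0, 0, 0))


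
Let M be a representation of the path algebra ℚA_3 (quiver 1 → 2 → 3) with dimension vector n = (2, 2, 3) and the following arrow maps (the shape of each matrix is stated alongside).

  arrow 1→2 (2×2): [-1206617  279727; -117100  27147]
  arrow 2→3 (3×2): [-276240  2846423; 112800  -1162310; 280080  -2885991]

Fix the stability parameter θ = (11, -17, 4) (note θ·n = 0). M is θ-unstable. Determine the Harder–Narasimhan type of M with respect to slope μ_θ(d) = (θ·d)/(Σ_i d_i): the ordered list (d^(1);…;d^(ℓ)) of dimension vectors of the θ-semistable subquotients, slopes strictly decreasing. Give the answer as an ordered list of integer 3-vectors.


Barcode: M ≅ I[1,2], I[1,3], I[3,3]^2. HN layers by μ_θ (2 steps, strictly decreasing):
  μ^(1)=4; μ^(2)=-3

((0, 0, 3); (2, 2, 0))


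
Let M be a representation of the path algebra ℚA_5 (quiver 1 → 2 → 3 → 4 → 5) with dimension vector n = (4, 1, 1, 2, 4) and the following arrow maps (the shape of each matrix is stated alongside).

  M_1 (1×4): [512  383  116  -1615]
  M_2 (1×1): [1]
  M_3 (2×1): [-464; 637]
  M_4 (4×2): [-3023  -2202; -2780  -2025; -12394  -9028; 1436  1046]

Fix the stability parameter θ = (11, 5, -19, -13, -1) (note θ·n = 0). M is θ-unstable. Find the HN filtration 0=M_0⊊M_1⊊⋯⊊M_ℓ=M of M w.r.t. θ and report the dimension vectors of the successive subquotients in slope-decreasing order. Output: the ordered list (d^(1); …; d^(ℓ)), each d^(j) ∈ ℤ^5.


Via rank(M_{q-1}∘⋯∘M_p): M ≅ I[1,1]^3, I[1,5], I[4,5], I[5,5]^2.
μ_θ-semistable layers: μ^(1)=11; μ^(2)=-1; μ^(3)=-4; μ^(4)=-13

((3, 0, 0, 0, 0); (0, 0, 0, 0, 4); (1, 1, 1, 1, 0); (0, 0, 0, 1, 0))


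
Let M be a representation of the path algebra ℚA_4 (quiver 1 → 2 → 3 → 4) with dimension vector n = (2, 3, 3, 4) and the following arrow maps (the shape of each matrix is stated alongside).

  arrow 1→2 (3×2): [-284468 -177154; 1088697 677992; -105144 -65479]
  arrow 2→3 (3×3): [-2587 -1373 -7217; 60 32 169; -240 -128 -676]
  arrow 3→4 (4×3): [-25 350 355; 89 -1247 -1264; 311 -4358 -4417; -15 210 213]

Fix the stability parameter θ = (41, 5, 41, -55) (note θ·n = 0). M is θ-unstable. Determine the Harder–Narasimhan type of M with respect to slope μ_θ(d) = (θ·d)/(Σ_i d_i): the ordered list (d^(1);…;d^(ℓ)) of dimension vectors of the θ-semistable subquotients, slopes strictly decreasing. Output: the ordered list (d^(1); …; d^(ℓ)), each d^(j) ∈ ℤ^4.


Via rank(M_{q-1}∘⋯∘M_p): M ≅ I[1,4]^2, I[2,2], I[3,3], I[4,4]^2.
μ_θ-semistable layers: μ^(1)=41; μ^(2)=8; μ^(3)=5; μ^(4)=-55

((0, 0, 1, 0); (2, 2, 2, 2); (0, 1, 0, 0); (0, 0, 0, 2))


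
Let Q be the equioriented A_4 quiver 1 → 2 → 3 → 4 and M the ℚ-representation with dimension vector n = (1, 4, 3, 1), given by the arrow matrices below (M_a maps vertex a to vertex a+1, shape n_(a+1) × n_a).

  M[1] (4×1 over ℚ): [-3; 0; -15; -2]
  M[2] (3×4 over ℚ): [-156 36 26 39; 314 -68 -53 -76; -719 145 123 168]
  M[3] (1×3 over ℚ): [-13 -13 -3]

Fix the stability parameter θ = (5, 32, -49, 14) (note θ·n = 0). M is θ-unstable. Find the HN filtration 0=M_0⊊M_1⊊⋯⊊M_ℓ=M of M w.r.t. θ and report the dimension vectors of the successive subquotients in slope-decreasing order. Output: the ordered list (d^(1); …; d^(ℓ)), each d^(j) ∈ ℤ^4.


Via rank(M_{q-1}∘⋯∘M_p): M ≅ I[1,4], I[2,2], I[2,3]^2.
μ_θ-semistable layers: μ^(1)=32; μ^(2)=14; μ^(3)=-4; μ^(4)=-17/2

((0, 1, 0, 0); (0, 0, 0, 1); (1, 1, 1, 0); (0, 2, 2, 0))


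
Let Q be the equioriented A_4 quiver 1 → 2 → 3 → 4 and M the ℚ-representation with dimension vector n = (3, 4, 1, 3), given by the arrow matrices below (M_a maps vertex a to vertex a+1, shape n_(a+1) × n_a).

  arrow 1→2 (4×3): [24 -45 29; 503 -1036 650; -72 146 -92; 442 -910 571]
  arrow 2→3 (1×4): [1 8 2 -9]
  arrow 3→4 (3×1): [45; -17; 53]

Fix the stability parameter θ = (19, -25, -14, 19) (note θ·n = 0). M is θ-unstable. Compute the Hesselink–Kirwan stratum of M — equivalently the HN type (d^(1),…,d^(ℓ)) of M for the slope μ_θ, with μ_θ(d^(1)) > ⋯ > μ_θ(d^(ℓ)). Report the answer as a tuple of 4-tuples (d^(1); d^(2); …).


Interval decomposition of M: I[1,2]^2, I[1,4], I[2,2], I[4,4]^2.
HN type (ℓ=4): μ^(1)=19; μ^(2)=-3; μ^(3)=-20/3; μ^(4)=-25

((0, 0, 0, 3); (2, 2, 0, 0); (1, 1, 1, 0); (0, 1, 0, 0))


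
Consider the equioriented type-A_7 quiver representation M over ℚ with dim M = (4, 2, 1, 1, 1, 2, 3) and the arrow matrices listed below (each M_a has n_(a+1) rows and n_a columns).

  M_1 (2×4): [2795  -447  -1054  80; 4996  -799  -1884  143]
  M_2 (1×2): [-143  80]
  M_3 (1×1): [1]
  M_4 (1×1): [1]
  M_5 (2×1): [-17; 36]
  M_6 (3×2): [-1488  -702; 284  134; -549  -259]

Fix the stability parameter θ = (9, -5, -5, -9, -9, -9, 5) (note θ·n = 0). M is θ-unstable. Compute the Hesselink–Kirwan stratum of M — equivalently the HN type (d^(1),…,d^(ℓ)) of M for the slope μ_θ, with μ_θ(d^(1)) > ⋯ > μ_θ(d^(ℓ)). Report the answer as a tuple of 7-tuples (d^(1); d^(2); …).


Interval decomposition of M: I[1,1]^2, I[1,2], I[1,7], I[6,7], I[7,7].
HN type (ℓ=5): μ^(1)=9; μ^(2)=5; μ^(3)=2; μ^(4)=-14/3; μ^(5)=-9

((2, 0, 0, 0, 0, 0, 0); (0, 0, 0, 0, 0, 0, 3); (1, 1, 0, 0, 0, 0, 0); (1, 1, 1, 1, 1, 1, 0); (0, 0, 0, 0, 0, 1, 0))


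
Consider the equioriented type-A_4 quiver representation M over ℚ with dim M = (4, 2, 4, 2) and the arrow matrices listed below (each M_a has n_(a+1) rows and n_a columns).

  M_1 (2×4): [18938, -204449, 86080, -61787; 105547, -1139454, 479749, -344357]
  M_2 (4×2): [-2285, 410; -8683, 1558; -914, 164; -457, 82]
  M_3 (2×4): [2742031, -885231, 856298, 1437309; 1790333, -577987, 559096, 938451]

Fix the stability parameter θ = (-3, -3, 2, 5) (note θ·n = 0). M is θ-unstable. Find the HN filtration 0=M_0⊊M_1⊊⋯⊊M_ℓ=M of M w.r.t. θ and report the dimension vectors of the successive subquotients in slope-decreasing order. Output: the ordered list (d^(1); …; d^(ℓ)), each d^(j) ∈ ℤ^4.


Barcode: M ≅ I[1,1]^2, I[1,2], I[1,4], I[3,3]^2, I[3,4]. HN layers by μ_θ (3 steps, strictly decreasing):
  μ^(1)=5; μ^(2)=2; μ^(3)=-3

((0, 0, 0, 2); (0, 0, 4, 0); (4, 2, 0, 0))


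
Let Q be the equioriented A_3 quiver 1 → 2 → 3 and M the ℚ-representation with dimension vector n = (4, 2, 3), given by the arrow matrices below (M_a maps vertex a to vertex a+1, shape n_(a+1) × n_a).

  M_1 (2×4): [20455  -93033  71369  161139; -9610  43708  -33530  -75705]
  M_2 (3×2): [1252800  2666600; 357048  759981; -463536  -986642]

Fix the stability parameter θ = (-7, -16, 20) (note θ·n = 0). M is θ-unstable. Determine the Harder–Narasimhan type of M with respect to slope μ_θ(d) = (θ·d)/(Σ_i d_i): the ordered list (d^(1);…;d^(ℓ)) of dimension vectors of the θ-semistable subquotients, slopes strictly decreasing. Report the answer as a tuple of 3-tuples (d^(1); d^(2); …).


Via rank(M_{q-1}∘⋯∘M_p): M ≅ I[1,1]^2, I[1,2], I[1,3], I[3,3]^2.
μ_θ-semistable layers: μ^(1)=20; μ^(2)=-7; μ^(3)=-23/2

((0, 0, 3); (2, 0, 0); (2, 2, 0))


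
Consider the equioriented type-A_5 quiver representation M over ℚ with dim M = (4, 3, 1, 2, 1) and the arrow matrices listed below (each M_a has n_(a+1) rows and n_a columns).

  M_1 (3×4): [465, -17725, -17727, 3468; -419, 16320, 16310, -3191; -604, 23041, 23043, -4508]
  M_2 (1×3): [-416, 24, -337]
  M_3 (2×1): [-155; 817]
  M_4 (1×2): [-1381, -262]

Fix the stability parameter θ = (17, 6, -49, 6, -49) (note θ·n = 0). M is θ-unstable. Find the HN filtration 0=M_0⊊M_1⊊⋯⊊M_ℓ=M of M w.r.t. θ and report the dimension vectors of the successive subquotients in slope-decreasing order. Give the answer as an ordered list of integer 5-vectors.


Interval decomposition of M: I[1,1], I[1,2]^2, I[1,5], I[4,4].
HN type (ℓ=4): μ^(1)=17; μ^(2)=23/2; μ^(3)=6; μ^(4)=-69/5

((1, 0, 0, 0, 0); (2, 2, 0, 0, 0); (0, 0, 0, 1, 0); (1, 1, 1, 1, 1))


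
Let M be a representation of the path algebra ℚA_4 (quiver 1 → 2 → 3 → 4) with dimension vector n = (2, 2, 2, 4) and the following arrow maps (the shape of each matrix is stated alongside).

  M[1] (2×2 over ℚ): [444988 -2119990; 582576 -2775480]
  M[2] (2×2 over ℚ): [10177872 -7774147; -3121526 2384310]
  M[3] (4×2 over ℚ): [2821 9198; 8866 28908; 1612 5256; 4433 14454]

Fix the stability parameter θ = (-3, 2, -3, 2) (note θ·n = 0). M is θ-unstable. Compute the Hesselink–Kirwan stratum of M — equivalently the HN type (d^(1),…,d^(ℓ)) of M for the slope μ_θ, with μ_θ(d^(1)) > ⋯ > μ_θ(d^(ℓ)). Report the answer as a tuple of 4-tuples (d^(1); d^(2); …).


Barcode: M ≅ I[1,1], I[1,3], I[2,4], I[4,4]^3. HN layers by μ_θ (3 steps, strictly decreasing):
  μ^(1)=2; μ^(2)=-1/2; μ^(3)=-3

((0, 0, 0, 4); (0, 2, 2, 0); (2, 0, 0, 0))


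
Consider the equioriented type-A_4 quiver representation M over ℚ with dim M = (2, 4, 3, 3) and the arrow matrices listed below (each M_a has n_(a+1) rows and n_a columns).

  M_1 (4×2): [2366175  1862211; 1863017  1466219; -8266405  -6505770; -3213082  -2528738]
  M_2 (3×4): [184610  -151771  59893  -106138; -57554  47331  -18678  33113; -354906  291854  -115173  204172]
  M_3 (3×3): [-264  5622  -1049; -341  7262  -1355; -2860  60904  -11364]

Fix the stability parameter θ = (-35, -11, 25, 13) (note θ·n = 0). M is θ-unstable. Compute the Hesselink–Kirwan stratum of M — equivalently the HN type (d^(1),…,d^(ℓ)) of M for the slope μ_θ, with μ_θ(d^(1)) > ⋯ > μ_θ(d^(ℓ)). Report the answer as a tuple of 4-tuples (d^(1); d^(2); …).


Interval decomposition of M: I[1,4]^2, I[2,2], I[2,3], I[4,4].
HN type (ℓ=5): μ^(1)=25; μ^(2)=19; μ^(3)=13; μ^(4)=-11; μ^(5)=-35

((0, 0, 1, 0); (0, 0, 2, 2); (0, 0, 0, 1); (0, 4, 0, 0); (2, 0, 0, 0))


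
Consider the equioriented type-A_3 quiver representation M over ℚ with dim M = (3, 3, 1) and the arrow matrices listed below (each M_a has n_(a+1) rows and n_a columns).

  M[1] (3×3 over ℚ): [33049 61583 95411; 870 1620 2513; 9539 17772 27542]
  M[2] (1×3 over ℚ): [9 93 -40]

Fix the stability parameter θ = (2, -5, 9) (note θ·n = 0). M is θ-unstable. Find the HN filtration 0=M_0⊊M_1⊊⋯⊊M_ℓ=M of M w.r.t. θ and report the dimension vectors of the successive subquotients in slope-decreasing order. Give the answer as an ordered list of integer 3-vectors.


Barcode: M ≅ I[1,2]^2, I[1,3]. HN layers by μ_θ (2 steps, strictly decreasing):
  μ^(1)=9; μ^(2)=-3/2

((0, 0, 1); (3, 3, 0))


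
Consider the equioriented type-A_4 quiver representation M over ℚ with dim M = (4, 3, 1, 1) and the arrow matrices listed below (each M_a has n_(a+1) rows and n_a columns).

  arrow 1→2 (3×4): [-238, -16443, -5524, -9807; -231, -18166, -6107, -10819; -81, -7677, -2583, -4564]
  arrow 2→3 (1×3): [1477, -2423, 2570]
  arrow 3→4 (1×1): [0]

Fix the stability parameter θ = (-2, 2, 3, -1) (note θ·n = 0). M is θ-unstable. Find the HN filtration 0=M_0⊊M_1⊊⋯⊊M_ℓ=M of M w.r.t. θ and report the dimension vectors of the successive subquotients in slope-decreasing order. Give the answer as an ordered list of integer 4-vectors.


Via rank(M_{q-1}∘⋯∘M_p): M ≅ I[1,1], I[1,2]^2, I[1,3], I[4,4].
μ_θ-semistable layers: μ^(1)=3; μ^(2)=2; μ^(3)=-1; μ^(4)=-2

((0, 0, 1, 0); (0, 3, 0, 0); (0, 0, 0, 1); (4, 0, 0, 0))


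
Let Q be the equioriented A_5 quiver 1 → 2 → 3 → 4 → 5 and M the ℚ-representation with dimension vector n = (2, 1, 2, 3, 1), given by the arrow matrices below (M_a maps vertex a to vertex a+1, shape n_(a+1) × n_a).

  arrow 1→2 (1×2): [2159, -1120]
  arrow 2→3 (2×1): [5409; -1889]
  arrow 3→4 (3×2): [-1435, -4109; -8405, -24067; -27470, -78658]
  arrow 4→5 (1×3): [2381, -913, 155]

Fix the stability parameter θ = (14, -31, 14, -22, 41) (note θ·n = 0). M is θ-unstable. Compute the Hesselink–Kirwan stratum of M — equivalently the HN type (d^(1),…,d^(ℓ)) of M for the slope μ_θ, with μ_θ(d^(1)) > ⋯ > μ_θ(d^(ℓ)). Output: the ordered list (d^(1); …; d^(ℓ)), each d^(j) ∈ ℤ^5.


Interval decomposition of M: I[1,1], I[1,5], I[3,3], I[4,4]^2.
HN type (ℓ=5): μ^(1)=41; μ^(2)=14; μ^(3)=-4; μ^(4)=-17/2; μ^(5)=-22

((0, 0, 0, 0, 1); (1, 0, 1, 0, 0); (0, 0, 1, 1, 0); (1, 1, 0, 0, 0); (0, 0, 0, 2, 0))


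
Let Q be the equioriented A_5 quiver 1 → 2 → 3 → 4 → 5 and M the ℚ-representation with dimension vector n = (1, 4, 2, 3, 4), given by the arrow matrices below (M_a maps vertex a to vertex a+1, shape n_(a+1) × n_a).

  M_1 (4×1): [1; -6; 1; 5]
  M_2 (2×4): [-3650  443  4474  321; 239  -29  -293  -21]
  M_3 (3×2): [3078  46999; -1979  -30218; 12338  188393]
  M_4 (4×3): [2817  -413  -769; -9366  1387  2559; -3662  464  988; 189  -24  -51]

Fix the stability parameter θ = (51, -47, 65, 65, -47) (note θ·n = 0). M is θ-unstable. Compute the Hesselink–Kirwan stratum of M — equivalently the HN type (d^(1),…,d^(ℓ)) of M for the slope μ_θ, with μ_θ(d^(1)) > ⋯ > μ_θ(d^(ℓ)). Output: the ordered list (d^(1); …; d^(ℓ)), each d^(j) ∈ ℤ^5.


Via rank(M_{q-1}∘⋯∘M_p): M ≅ I[1,5], I[2,2]^2, I[2,5], I[4,5], I[5,5].
μ_θ-semistable layers: μ^(1)=83/3; μ^(2)=9; μ^(3)=2; μ^(4)=-47

((0, 0, 2, 2, 2); (0, 0, 0, 1, 1); (1, 1, 0, 0, 0); (0, 3, 0, 0, 1))


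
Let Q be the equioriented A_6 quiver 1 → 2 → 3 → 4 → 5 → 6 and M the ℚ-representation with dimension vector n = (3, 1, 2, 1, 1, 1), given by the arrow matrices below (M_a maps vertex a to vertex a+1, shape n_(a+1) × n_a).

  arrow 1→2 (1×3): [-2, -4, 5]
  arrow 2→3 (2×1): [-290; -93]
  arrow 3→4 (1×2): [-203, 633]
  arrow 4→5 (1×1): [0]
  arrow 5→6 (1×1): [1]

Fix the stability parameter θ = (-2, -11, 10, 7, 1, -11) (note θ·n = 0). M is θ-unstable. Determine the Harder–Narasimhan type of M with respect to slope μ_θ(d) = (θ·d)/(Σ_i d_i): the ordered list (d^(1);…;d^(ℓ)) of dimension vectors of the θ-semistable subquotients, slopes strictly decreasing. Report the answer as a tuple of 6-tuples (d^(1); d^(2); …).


Via rank(M_{q-1}∘⋯∘M_p): M ≅ I[1,1]^2, I[1,4], I[3,3], I[5,6].
μ_θ-semistable layers: μ^(1)=10; μ^(2)=17/2; μ^(3)=-2; μ^(4)=-5; μ^(5)=-13/2

((0, 0, 1, 0, 0, 0); (0, 0, 1, 1, 0, 0); (2, 0, 0, 0, 0, 0); (0, 0, 0, 0, 1, 1); (1, 1, 0, 0, 0, 0))


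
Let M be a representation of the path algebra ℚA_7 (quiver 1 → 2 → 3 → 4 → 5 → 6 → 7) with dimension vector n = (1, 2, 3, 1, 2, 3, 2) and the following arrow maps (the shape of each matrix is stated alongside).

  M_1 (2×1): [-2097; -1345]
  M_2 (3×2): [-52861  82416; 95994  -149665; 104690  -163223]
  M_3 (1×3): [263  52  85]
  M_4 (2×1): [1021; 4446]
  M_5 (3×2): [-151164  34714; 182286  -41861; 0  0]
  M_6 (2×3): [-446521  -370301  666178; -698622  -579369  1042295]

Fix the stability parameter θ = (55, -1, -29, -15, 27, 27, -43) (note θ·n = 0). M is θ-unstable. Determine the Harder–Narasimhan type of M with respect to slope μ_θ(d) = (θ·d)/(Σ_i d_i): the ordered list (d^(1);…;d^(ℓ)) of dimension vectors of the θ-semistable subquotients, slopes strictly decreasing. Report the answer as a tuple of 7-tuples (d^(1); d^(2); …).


Interval decomposition of M: I[1,3], I[2,5], I[3,3], I[5,7], I[6,6], I[6,7].
HN type (ℓ=6): μ^(1)=27; μ^(2)=25/3; μ^(3)=11/3; μ^(4)=-8; μ^(5)=-15; μ^(6)=-29

((0, 0, 0, 0, 1, 1, 0); (1, 1, 1, 0, 0, 0, 0); (0, 0, 0, 0, 1, 1, 1); (0, 0, 0, 0, 0, 1, 1); (0, 1, 1, 1, 0, 0, 0); (0, 0, 1, 0, 0, 0, 0))


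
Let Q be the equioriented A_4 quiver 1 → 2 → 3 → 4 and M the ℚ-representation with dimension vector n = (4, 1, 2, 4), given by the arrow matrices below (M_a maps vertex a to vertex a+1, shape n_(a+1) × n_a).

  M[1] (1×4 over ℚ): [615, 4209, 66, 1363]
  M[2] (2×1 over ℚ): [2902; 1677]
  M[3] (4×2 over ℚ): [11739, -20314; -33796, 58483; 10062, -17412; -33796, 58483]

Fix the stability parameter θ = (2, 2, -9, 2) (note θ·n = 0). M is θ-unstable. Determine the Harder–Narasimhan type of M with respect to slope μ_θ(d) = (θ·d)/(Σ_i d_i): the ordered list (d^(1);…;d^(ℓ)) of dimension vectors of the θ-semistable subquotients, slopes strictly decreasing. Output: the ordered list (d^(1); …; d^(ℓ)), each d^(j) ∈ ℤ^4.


Via rank(M_{q-1}∘⋯∘M_p): M ≅ I[1,1]^3, I[1,4], I[3,4], I[4,4]^2.
μ_θ-semistable layers: μ^(1)=2; μ^(2)=-5/3; μ^(3)=-9

((3, 0, 0, 4); (1, 1, 1, 0); (0, 0, 1, 0))


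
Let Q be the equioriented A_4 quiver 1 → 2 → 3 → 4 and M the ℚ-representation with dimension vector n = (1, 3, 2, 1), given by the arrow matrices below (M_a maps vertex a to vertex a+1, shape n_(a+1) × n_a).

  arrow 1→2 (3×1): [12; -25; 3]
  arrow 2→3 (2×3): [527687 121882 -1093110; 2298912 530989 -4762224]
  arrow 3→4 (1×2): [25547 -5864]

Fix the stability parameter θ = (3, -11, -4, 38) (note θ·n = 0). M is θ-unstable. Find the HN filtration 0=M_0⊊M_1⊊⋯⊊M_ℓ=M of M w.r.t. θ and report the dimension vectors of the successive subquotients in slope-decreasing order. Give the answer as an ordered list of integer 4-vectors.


Interval decomposition of M: I[1,3], I[2,2], I[2,4].
HN type (ℓ=3): μ^(1)=38; μ^(2)=-4; μ^(3)=-11

((0, 0, 0, 1); (1, 1, 2, 0); (0, 2, 0, 0))


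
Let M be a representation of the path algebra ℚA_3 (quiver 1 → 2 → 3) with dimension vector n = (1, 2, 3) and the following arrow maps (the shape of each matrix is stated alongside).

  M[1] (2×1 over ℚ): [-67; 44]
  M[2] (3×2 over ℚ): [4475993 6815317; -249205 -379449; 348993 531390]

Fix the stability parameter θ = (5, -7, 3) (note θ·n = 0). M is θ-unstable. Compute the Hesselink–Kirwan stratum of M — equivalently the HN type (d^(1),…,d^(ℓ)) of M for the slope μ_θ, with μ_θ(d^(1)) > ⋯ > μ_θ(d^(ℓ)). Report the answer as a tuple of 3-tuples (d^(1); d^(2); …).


Via rank(M_{q-1}∘⋯∘M_p): M ≅ I[1,3], I[2,3], I[3,3].
μ_θ-semistable layers: μ^(1)=3; μ^(2)=-1; μ^(3)=-7

((0, 0, 3); (1, 1, 0); (0, 1, 0))


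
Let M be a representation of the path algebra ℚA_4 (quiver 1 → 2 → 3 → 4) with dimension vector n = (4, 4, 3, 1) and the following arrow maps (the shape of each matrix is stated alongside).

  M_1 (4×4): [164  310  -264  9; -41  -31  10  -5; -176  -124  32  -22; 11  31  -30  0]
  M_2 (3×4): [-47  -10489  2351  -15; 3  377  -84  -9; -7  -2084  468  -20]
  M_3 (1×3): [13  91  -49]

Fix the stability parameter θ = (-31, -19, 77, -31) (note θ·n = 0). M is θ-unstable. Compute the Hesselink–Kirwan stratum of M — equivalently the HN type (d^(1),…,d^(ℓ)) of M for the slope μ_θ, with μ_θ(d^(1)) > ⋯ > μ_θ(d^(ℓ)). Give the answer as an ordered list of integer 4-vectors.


Interval decomposition of M: I[1,1]^2, I[1,2], I[1,4], I[2,3]^2.
HN type (ℓ=4): μ^(1)=77; μ^(2)=23; μ^(3)=-19; μ^(4)=-31

((0, 0, 2, 0); (0, 0, 1, 1); (0, 4, 0, 0); (4, 0, 0, 0))


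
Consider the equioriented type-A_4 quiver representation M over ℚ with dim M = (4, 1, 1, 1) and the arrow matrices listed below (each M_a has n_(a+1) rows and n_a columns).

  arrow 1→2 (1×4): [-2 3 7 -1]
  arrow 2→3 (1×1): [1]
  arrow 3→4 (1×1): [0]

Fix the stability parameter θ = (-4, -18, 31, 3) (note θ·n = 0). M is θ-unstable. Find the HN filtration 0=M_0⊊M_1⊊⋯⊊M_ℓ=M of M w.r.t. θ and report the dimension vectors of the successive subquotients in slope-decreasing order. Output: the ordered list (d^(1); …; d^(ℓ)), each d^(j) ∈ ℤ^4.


Via rank(M_{q-1}∘⋯∘M_p): M ≅ I[1,1]^3, I[1,3], I[4,4].
μ_θ-semistable layers: μ^(1)=31; μ^(2)=3; μ^(3)=-4; μ^(4)=-11

((0, 0, 1, 0); (0, 0, 0, 1); (3, 0, 0, 0); (1, 1, 0, 0))


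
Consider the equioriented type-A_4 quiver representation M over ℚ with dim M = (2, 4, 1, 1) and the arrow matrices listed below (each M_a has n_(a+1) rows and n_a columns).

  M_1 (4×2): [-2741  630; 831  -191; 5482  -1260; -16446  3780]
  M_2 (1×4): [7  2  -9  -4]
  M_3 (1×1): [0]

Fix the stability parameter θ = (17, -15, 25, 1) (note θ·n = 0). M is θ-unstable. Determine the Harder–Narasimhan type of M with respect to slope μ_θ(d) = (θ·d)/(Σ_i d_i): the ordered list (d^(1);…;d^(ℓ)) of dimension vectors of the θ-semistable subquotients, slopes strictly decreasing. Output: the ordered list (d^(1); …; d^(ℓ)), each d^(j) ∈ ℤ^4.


Via rank(M_{q-1}∘⋯∘M_p): M ≅ I[1,2], I[1,3], I[2,2]^2, I[4,4].
μ_θ-semistable layers: μ^(1)=25; μ^(2)=1; μ^(3)=-15

((0, 0, 1, 0); (2, 2, 0, 1); (0, 2, 0, 0))


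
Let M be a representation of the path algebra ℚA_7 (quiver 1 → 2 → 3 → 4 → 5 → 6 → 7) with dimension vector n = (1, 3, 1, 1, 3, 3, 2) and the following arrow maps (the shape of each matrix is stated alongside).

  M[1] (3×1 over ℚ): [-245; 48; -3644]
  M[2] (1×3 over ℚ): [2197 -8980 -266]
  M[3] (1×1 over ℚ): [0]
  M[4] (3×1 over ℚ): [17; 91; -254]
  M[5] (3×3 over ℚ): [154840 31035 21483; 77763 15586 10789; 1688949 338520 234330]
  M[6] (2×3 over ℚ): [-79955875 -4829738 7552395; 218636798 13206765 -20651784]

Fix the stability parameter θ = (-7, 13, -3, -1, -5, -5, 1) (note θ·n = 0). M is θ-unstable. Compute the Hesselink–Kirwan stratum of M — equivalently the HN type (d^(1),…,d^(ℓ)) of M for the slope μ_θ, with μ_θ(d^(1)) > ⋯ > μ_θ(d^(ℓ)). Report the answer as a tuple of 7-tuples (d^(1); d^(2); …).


Interval decomposition of M: I[1,3], I[2,2]^2, I[4,7], I[5,6], I[5,7].
HN type (ℓ=6): μ^(1)=13; μ^(2)=5; μ^(3)=1; μ^(4)=-11/3; μ^(5)=-5; μ^(6)=-7

((0, 2, 0, 0, 0, 0, 0); (0, 1, 1, 0, 0, 0, 0); (0, 0, 0, 0, 0, 0, 2); (0, 0, 0, 1, 1, 1, 0); (0, 0, 0, 0, 2, 2, 0); (1, 0, 0, 0, 0, 0, 0))


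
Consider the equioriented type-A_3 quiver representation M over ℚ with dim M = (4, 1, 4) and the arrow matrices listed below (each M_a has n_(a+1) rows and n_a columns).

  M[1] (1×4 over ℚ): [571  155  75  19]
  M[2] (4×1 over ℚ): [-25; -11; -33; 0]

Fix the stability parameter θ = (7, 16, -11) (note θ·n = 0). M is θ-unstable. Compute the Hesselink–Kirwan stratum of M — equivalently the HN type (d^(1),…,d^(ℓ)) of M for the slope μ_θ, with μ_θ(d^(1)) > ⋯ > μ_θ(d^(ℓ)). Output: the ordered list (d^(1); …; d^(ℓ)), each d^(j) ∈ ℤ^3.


Barcode: M ≅ I[1,1]^3, I[1,3], I[3,3]^3. HN layers by μ_θ (3 steps, strictly decreasing):
  μ^(1)=7; μ^(2)=4; μ^(3)=-11

((3, 0, 0); (1, 1, 1); (0, 0, 3))


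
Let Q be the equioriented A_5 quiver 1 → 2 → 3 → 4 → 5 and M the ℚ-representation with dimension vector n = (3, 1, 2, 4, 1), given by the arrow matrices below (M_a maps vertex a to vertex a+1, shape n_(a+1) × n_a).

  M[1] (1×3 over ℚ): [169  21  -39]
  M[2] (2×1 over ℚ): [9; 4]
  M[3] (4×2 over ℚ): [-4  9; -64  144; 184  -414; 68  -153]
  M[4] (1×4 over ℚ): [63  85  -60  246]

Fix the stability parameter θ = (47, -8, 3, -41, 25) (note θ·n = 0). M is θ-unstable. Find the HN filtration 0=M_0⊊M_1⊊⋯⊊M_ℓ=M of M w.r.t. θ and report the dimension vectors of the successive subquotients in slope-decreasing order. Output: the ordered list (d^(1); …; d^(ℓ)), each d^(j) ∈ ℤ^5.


Interval decomposition of M: I[1,1]^2, I[1,3], I[3,5], I[4,4]^3.
HN type (ℓ=5): μ^(1)=47; μ^(2)=25; μ^(3)=14; μ^(4)=-19; μ^(5)=-41

((2, 0, 0, 0, 0); (0, 0, 0, 0, 1); (1, 1, 1, 0, 0); (0, 0, 1, 1, 0); (0, 0, 0, 3, 0))


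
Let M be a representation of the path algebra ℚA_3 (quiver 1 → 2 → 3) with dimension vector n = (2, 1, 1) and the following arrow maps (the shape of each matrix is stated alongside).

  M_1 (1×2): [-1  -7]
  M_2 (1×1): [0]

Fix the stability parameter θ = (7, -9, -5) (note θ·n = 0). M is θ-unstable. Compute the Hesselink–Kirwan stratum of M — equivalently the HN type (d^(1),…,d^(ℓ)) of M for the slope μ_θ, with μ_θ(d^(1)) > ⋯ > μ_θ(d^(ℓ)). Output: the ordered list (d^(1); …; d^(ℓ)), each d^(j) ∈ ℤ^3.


Interval decomposition of M: I[1,1], I[1,2], I[3,3].
HN type (ℓ=3): μ^(1)=7; μ^(2)=-1; μ^(3)=-5

((1, 0, 0); (1, 1, 0); (0, 0, 1))


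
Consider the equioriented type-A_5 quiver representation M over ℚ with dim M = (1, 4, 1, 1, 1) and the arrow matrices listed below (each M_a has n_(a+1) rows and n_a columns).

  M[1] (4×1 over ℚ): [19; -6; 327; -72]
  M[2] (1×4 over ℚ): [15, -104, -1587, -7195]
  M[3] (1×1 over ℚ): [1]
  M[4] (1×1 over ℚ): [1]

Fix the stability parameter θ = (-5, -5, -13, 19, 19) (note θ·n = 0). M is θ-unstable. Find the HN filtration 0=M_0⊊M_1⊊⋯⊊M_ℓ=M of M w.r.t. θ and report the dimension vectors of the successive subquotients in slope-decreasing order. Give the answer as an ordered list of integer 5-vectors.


Barcode: M ≅ I[1,2], I[2,2]^2, I[2,5]. HN layers by μ_θ (3 steps, strictly decreasing):
  μ^(1)=19; μ^(2)=-5; μ^(3)=-9

((0, 0, 0, 1, 1); (1, 3, 0, 0, 0); (0, 1, 1, 0, 0))


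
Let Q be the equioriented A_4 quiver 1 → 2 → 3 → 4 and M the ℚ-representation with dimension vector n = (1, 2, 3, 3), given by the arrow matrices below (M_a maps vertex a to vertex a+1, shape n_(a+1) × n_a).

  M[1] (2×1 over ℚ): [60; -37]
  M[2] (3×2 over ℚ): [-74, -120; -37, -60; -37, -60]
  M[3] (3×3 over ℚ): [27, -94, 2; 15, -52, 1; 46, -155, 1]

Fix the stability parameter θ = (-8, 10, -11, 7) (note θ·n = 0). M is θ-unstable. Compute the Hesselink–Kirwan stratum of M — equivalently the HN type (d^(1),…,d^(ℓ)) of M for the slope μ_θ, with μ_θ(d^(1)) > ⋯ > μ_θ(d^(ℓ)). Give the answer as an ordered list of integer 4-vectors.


Barcode: M ≅ I[1,2], I[2,4], I[3,4]^2. HN layers by μ_θ (5 steps, strictly decreasing):
  μ^(1)=10; μ^(2)=7; μ^(3)=-1/2; μ^(4)=-8; μ^(5)=-11

((0, 1, 0, 0); (0, 0, 0, 3); (0, 1, 1, 0); (1, 0, 0, 0); (0, 0, 2, 0))


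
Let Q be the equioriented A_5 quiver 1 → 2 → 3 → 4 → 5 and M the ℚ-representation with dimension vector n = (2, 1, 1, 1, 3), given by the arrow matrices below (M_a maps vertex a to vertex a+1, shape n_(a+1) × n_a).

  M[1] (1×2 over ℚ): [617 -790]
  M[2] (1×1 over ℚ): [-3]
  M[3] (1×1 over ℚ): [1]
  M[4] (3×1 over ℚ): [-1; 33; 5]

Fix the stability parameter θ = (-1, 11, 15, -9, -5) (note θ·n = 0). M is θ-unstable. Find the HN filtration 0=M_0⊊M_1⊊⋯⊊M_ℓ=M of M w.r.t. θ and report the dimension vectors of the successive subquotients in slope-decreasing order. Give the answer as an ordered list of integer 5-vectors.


Interval decomposition of M: I[1,1], I[1,5], I[5,5]^2.
HN type (ℓ=3): μ^(1)=3; μ^(2)=-1; μ^(3)=-5

((0, 1, 1, 1, 1); (2, 0, 0, 0, 0); (0, 0, 0, 0, 2))


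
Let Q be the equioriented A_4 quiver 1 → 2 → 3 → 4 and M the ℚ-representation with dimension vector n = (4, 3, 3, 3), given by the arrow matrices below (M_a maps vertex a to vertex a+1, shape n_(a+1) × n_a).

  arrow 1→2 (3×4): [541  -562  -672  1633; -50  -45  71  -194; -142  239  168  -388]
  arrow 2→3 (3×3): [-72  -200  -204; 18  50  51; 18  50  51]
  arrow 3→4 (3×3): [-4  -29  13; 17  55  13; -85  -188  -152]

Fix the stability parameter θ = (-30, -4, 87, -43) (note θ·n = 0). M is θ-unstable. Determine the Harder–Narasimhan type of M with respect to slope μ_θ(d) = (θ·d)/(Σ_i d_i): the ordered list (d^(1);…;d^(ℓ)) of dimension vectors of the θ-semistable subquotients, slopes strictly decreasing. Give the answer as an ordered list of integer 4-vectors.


Via rank(M_{q-1}∘⋯∘M_p): M ≅ I[1,1], I[1,2]^2, I[1,3], I[3,4]^2, I[4,4].
μ_θ-semistable layers: μ^(1)=87; μ^(2)=22; μ^(3)=-4; μ^(4)=-30; μ^(5)=-43

((0, 0, 1, 0); (0, 0, 2, 2); (0, 3, 0, 0); (4, 0, 0, 0); (0, 0, 0, 1))


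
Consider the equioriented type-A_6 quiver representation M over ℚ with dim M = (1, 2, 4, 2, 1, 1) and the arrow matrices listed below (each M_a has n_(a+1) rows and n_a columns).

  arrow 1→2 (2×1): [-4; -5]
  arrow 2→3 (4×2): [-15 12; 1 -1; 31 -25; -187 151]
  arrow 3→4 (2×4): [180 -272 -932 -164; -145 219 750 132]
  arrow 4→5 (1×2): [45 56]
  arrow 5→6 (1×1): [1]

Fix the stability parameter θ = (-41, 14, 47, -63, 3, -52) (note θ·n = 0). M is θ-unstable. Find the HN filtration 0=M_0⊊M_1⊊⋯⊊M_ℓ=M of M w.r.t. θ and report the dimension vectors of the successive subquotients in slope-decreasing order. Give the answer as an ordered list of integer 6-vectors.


Via rank(M_{q-1}∘⋯∘M_p): M ≅ I[1,4], I[2,6], I[3,3]^2.
μ_θ-semistable layers: μ^(1)=47; μ^(2)=-2/3; μ^(3)=-51/5; μ^(4)=-41

((0, 0, 2, 0, 0, 0); (0, 1, 1, 1, 0, 0); (0, 1, 1, 1, 1, 1); (1, 0, 0, 0, 0, 0))


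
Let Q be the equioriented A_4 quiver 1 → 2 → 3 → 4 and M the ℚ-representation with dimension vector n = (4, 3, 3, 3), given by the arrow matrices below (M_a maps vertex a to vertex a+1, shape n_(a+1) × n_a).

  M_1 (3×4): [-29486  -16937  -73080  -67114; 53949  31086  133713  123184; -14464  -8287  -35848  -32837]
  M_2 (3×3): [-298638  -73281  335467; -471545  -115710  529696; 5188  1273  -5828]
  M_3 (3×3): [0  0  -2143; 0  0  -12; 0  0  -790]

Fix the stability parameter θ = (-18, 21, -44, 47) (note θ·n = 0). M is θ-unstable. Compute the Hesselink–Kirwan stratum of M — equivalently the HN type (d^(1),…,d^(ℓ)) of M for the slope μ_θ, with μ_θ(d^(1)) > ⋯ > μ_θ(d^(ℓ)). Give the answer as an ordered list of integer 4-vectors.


Barcode: M ≅ I[1,1], I[1,3]^2, I[1,4], I[4,4]^2. HN layers by μ_θ (3 steps, strictly decreasing):
  μ^(1)=47; μ^(2)=-23/2; μ^(3)=-18

((0, 0, 0, 3); (0, 3, 3, 0); (4, 0, 0, 0))


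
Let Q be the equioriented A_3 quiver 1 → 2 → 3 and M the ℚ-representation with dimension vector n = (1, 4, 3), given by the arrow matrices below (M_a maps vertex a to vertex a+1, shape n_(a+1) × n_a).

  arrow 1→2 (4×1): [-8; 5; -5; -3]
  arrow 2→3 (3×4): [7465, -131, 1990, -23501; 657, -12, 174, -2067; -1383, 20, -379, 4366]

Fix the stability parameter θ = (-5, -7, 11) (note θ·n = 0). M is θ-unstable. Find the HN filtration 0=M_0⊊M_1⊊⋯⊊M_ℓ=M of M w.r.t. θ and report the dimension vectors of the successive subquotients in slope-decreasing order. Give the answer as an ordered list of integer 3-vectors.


Via rank(M_{q-1}∘⋯∘M_p): M ≅ I[1,3], I[2,2], I[2,3]^2.
μ_θ-semistable layers: μ^(1)=11; μ^(2)=-6; μ^(3)=-7

((0, 0, 3); (1, 1, 0); (0, 3, 0))
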